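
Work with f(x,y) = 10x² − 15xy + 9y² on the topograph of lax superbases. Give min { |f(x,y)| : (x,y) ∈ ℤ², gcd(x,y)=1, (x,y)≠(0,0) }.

translate: b→5 (≡-15 mod 20), so (10,-15,9)→(10,5,4)
flip: (10,5,4)→(4,-5,10)
translate: b→3 (≡-5 mod 8), so (4,-5,10)→(4,3,9)
reduced (well bottom): (4,3,9) with a≤c, −a<b≤a
well minimum = a = 4

4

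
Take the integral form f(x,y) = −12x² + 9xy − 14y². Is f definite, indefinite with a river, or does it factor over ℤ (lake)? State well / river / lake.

D = b²−4ac = 9² − 4·(-12)·(-14) = -591
D < 0 ⇒ definite ⇒ every region one sign ⇒ single well

well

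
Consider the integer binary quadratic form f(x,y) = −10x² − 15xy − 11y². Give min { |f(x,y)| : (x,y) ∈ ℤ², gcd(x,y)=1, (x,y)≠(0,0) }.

translate: b→-5 (≡15 mod 20), so (10,15,11)→(10,-5,6)
flip: (10,-5,6)→(6,5,10)
reduced (well bottom): (6,5,10) with a≤c, −a<b≤a
well minimum |f| = |-6| = 6 (negative-definite)

6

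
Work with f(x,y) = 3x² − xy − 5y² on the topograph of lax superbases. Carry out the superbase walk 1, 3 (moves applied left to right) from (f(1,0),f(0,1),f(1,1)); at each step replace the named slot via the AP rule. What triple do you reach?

start (3,-5,-3) = (f(1,0),f(0,1),f(1,1))
replace slot 1: 2·((-5)+(-3)) − 3 = -19 → (-19,-5,-3)
replace slot 3: 2·((-19)+(-5)) − (-3) = -45 → (-19,-5,-45)

-19,-5,-45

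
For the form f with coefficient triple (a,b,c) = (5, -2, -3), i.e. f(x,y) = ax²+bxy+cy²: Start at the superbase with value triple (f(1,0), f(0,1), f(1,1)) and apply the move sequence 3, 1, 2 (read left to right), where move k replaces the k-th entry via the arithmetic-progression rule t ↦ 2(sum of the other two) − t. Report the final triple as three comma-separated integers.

start (5,-3,0) = (f(1,0),f(0,1),f(1,1))
replace slot 3: 2·(5+(-3)) − 0 = 4 → (5,-3,4)
replace slot 1: 2·((-3)+4) − 5 = -3 → (-3,-3,4)
replace slot 2: 2·((-3)+4) − (-3) = 5 → (-3,5,4)

-3,5,4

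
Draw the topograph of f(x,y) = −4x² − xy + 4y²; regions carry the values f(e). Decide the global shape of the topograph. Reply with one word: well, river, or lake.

D = b²−4ac = (-1)² − 4·(-4)·4 = 65
D > 0 non-square ⇒ indefinite ⇒ periodic river

river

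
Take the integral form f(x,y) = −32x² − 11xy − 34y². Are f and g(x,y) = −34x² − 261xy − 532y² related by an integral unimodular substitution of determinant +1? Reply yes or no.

D₁ = -4231, D₂ = -4231
f is negative-definite; reduce −f:
−f: reduced (well bottom): (32,11,34) with a≤c, −a<b≤a
flip sign back: reduced form of f is (-32,-11,-34)
g is negative-definite; reduce −g:
−g: translate: b→-11 (≡261 mod 68), so (34,261,532)→(34,-11,32)
−g: flip: (34,-11,32)→(32,11,34)
−g: reduced (well bottom): (32,11,34) with a≤c, −a<b≤a
flip sign back: reduced form of g is (-32,-11,-34)
reduced forms (-32, -11, -34) vs (-32, -11, -34) ⇒ equivalent

yes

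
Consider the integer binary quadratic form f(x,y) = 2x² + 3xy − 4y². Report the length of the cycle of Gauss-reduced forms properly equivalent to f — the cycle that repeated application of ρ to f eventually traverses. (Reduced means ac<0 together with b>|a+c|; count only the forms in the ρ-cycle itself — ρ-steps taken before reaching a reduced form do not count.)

D = 41, ⌊√D⌋ = 6
river: ρ → (-4,5,1)
river: ρ → (1,5,-4)
river: ρ → (-4,3,2)
river: ρ → (2,5,-2)
river: ρ → (-2,3,4)
river: ρ → (4,5,-1)
river: ρ → (-1,5,4)
river: ρ → (4,3,-2)
river: ρ → (-2,5,2)
river: ρ → (2,3,-4)
ρ-cycle length = 10 (tail of 0 descent steps not counted)

10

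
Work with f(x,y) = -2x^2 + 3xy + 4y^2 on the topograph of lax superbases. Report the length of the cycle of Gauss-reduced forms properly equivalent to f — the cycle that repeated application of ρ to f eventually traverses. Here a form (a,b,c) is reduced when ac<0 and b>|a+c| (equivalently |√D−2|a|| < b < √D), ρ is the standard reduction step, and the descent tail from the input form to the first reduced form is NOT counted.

D = 41, ⌊√D⌋ = 6
river: ρ → (4,5,-1)
river: ρ → (-1,5,4)
river: ρ → (4,3,-2)
river: ρ → (-2,5,2)
river: ρ → (2,3,-4)
river: ρ → (-4,5,1)
river: ρ → (1,5,-4)
river: ρ → (-4,3,2)
river: ρ → (2,5,-2)
river: ρ → (-2,3,4)
ρ-cycle length = 10 (tail of 0 descent steps not counted)

10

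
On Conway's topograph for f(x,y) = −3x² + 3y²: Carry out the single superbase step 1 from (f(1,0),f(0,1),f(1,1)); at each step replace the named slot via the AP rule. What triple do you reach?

start (-3,3,0) = (f(1,0),f(0,1),f(1,1))
replace slot 1: 2·(3+0) − (-3) = 9 → (9,3,0)

9,3,0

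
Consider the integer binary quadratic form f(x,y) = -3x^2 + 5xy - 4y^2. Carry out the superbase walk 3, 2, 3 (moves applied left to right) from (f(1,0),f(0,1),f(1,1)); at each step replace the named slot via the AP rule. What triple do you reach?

start (-3,-4,-2) = (f(1,0),f(0,1),f(1,1))
replace slot 3: 2·((-3)+(-4)) − (-2) = -12 → (-3,-4,-12)
replace slot 2: 2·((-3)+(-12)) − (-4) = -26 → (-3,-26,-12)
replace slot 3: 2·((-3)+(-26)) − (-12) = -46 → (-3,-26,-46)

-3,-26,-46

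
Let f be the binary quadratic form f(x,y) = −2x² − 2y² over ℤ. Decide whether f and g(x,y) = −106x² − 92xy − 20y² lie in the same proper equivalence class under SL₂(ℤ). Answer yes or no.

D₁ = -16, D₂ = -16
f is negative-definite; reduce −f:
−f: reduced (well bottom): (2,0,2) with a≤c, −a<b≤a
flip sign back: reduced form of f is (-2,0,-2)
g is negative-definite; reduce −g:
−g: flip: (106,92,20)→(20,-92,106)
−g: translate: b→-12 (≡-92 mod 40), so (20,-92,106)→(20,-12,2)
−g: flip: (20,-12,2)→(2,12,20)
−g: translate: b→0 (≡12 mod 4), so (2,12,20)→(2,0,2)
−g: reduced (well bottom): (2,0,2) with a≤c, −a<b≤a
flip sign back: reduced form of g is (-2,0,-2)
reduced forms (-2, 0, -2) vs (-2, 0, -2) ⇒ equivalent

yes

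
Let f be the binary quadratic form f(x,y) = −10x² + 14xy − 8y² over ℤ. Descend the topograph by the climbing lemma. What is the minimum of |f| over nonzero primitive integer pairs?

translate: b→6 (≡-14 mod 20), so (10,-14,8)→(10,6,4)
flip: (10,6,4)→(4,-6,10)
translate: b→2 (≡-6 mod 8), so (4,-6,10)→(4,2,8)
reduced (well bottom): (4,2,8) with a≤c, −a<b≤a
well minimum |f| = |-4| = 4 (negative-definite)

4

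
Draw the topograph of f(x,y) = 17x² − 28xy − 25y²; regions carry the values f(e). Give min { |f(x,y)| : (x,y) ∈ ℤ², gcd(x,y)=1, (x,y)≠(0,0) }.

descent: ρ → (-25,28,17)  [lands on river]
river: ρ → (17,40,-13)
river: ρ → (-13,38,20)
river: ρ → (20,42,-9)
river: ρ → (-9,48,5)
river: ρ → (5,42,-36)
river: ρ → (-36,30,11)
river: ρ → (11,36,-27)
river: ρ → (-27,18,20)
river: ρ → (20,22,-25)
closes: descent 1, river 10
min |a| on river = 5

5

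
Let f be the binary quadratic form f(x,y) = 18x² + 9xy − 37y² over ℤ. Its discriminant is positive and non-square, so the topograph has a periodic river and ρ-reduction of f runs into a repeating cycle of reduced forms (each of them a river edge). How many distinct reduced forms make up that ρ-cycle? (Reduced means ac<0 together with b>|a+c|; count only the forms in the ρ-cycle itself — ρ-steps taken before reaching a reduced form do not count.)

D = 2745, ⌊√D⌋ = 52
descent: ρ → (-37,-9,18)
descent: ρ → (18,45,-10)  [lands on river]
river: ρ → (-10,35,38)
river: ρ → (38,41,-7)
river: ρ → (-7,43,32)
river: ρ → (32,21,-18)
river: ρ → (-18,51,2)
river: ρ → (2,49,-43)
river: ρ → (-43,37,8)
river: ρ → (8,43,-28)
river: ρ → (-28,13,23)
river: ρ → (23,33,-18)
river: ρ → (-18,39,17)
river: ρ → (17,29,-28)
river: ρ → (-28,27,18)
ρ-cycle length = 14 (tail of 2 descent steps not counted)

14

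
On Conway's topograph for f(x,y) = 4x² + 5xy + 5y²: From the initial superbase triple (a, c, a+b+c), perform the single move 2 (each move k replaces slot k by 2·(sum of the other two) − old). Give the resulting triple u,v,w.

start (4,5,14) = (f(1,0),f(0,1),f(1,1))
replace slot 2: 2·(4+14) − 5 = 31 → (4,31,14)

4,31,14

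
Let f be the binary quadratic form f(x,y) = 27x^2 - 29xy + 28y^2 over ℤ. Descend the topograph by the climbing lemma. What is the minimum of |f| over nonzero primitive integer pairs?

translate: b→25 (≡-29 mod 54), so (27,-29,28)→(27,25,26)
flip: (27,25,26)→(26,-25,27)
reduced (well bottom): (26,-25,27) with a≤c, −a<b≤a
well minimum = a = 26

26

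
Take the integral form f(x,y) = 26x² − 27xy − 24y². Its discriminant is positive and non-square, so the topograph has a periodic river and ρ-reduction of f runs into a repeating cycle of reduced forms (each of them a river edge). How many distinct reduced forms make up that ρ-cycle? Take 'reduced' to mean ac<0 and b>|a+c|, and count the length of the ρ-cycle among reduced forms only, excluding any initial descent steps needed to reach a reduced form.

D = 3225, ⌊√D⌋ = 56
descent: ρ → (-24,27,26)  [lands on river]
river: ρ → (26,25,-25)
river: ρ → (-25,25,26)
river: ρ → (26,27,-24)
river: ρ → (-24,21,29)
river: ρ → (29,37,-16)
river: ρ → (-16,27,39)
river: ρ → (39,51,-4)
river: ρ → (-4,53,26)
river: ρ → (26,51,-6)
river: ρ → (-6,45,50)
river: ρ → (50,55,-1)
river: ρ → (-1,55,50)
river: ρ → (50,45,-6)
river: ρ → (-6,51,26)
river: ρ → (26,53,-4)
river: ρ → (-4,51,39)
river: ρ → (39,27,-16)
river: ρ → (-16,37,29)
river: ρ → (29,21,-24)
ρ-cycle length = 20 (tail of 1 descent step not counted)

20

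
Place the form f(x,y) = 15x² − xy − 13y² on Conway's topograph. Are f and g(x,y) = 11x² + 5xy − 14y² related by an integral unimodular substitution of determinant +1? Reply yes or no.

D₁ = 781, D₂ = 641
discriminants differ ⇒ not SL₂(ℤ)-equivalent

no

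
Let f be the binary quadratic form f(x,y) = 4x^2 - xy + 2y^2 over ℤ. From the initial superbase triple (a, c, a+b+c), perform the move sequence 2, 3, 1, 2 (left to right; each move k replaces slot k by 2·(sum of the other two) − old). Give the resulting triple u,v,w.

start (4,2,5) = (f(1,0),f(0,1),f(1,1))
replace slot 2: 2·(4+5) − 2 = 16 → (4,16,5)
replace slot 3: 2·(4+16) − 5 = 35 → (4,16,35)
replace slot 1: 2·(16+35) − 4 = 98 → (98,16,35)
replace slot 2: 2·(98+35) − 16 = 250 → (98,250,35)

98,250,35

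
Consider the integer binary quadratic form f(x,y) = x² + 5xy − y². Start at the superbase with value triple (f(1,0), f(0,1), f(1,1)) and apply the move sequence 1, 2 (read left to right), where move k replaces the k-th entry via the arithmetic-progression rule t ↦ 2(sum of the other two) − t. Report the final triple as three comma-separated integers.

start (1,-1,5) = (f(1,0),f(0,1),f(1,1))
replace slot 1: 2·((-1)+5) − 1 = 7 → (7,-1,5)
replace slot 2: 2·(7+5) − (-1) = 25 → (7,25,5)

7,25,5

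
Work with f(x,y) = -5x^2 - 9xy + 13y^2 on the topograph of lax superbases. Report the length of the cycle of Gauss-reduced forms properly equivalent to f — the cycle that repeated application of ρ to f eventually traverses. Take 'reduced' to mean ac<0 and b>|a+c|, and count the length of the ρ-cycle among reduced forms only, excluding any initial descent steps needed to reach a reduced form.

D = 341, ⌊√D⌋ = 18
descent: ρ → (13,9,-5)  [lands on river]
river: ρ → (-5,11,11)
river: ρ → (11,11,-5)
river: ρ → (-5,9,13)
river: ρ → (13,17,-1)
river: ρ → (-1,17,13)
ρ-cycle length = 6 (tail of 1 descent step not counted)

6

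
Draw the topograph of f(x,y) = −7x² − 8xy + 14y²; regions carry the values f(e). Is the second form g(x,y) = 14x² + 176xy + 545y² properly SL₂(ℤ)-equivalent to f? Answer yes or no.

D₁ = 456, D₂ = 456
river cycle of f (length 6): (14, 8, -7), (-7, 20, 2), (2, 20, -7), (-7, 8, 14), (14, 20, -1), (-1, 20, 14)
river cycle of g (length 6): (14, 8, -7), (-7, 20, 2), (2, 20, -7), (-7, 8, 14), (14, 20, -1), (-1, 20, 14)
cycles coincide ⇒ equivalent

yes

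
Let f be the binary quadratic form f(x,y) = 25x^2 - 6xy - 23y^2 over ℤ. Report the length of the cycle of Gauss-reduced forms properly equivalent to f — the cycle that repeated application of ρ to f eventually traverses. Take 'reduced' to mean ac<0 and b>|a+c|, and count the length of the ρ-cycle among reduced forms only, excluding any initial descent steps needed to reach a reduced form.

D = 2336, ⌊√D⌋ = 48
descent: ρ → (-23,6,25)  [lands on river]
river: ρ → (25,44,-4)
river: ρ → (-4,44,25)
river: ρ → (25,6,-23)
river: ρ → (-23,40,8)
river: ρ → (8,40,-23)
ρ-cycle length = 6 (tail of 1 descent step not counted)

6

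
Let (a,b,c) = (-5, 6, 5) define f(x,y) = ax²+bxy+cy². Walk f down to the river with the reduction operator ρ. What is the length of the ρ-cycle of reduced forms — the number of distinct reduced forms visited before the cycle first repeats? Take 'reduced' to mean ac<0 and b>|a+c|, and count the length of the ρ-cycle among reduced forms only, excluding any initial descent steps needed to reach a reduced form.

D = 136, ⌊√D⌋ = 11
river: ρ → (5,4,-6)
river: ρ → (-6,8,3)
river: ρ → (3,10,-3)
river: ρ → (-3,8,6)
river: ρ → (6,4,-5)
river: ρ → (-5,6,5)
ρ-cycle length = 6 (tail of 0 descent steps not counted)

6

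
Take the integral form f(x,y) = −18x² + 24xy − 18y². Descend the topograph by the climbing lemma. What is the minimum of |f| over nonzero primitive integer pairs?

translate: b→12 (≡-24 mod 36), so (18,-24,18)→(18,12,12)
flip: (18,12,12)→(12,-12,18)
translate: b→12 (≡-12 mod 24), so (12,-12,18)→(12,12,18)
reduced (well bottom): (12,12,18) with a≤c, −a<b≤a
well minimum |f| = |-12| = 12 (negative-definite)

12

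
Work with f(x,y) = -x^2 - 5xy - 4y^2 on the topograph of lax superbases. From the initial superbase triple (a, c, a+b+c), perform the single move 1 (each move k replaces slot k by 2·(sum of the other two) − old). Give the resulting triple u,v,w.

start (-1,-4,-10) = (f(1,0),f(0,1),f(1,1))
replace slot 1: 2·((-4)+(-10)) − (-1) = -27 → (-27,-4,-10)

-27,-4,-10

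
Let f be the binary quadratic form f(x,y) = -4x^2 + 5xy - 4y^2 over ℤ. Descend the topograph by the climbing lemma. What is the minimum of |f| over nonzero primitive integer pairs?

translate: b→3 (≡-5 mod 8), so (4,-5,4)→(4,3,3)
flip: (4,3,3)→(3,-3,4)
translate: b→3 (≡-3 mod 6), so (3,-3,4)→(3,3,4)
reduced (well bottom): (3,3,4) with a≤c, −a<b≤a
well minimum |f| = |-3| = 3 (negative-definite)

3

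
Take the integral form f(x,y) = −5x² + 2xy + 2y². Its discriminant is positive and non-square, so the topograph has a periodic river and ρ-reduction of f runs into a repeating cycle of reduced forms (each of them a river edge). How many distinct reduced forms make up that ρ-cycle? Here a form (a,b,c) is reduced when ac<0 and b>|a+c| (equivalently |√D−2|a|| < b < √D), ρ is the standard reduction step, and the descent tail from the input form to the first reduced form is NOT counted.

D = 44, ⌊√D⌋ = 6
descent: ρ → (2,6,-1)  [lands on river]
river: ρ → (-1,6,2)
ρ-cycle length = 2 (tail of 1 descent step not counted)

2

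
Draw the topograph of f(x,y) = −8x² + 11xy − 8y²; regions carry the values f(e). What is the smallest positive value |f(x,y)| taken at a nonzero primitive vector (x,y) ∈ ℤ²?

translate: b→5 (≡-11 mod 16), so (8,-11,8)→(8,5,5)
flip: (8,5,5)→(5,-5,8)
translate: b→5 (≡-5 mod 10), so (5,-5,8)→(5,5,8)
reduced (well bottom): (5,5,8) with a≤c, −a<b≤a
well minimum |f| = |-5| = 5 (negative-definite)

5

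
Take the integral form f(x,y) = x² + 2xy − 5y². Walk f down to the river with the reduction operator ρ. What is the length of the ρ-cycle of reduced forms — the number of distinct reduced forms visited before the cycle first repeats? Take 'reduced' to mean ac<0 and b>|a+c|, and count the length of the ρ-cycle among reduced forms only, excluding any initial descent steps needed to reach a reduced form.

D = 24, ⌊√D⌋ = 4
descent: ρ → (-5,-2,1)
descent: ρ → (1,4,-2)  [lands on river]
river: ρ → (-2,4,1)
ρ-cycle length = 2 (tail of 2 descent steps not counted)

2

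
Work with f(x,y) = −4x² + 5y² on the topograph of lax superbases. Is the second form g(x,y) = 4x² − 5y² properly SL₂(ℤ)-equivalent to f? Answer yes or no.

D₁ = 80, D₂ = 80
river cycle of f (length 2): (-4, 8, 1), (1, 8, -4)
river cycle of g (length 2): (4, 8, -1), (-1, 8, 4)
cycles differ ⇒ inequivalent

no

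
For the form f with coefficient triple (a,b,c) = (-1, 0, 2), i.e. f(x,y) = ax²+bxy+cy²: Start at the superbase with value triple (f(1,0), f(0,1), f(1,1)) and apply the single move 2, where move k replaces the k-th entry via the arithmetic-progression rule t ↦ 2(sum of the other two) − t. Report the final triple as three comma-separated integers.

start (-1,2,1) = (f(1,0),f(0,1),f(1,1))
replace slot 2: 2·((-1)+1) − 2 = -2 → (-1,-2,1)

-1,-2,1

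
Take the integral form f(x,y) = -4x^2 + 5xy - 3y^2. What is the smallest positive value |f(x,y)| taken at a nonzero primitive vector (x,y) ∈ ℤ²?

translate: b→3 (≡-5 mod 8), so (4,-5,3)→(4,3,2)
flip: (4,3,2)→(2,-3,4)
translate: b→1 (≡-3 mod 4), so (2,-3,4)→(2,1,3)
reduced (well bottom): (2,1,3) with a≤c, −a<b≤a
well minimum |f| = |-2| = 2 (negative-definite)

2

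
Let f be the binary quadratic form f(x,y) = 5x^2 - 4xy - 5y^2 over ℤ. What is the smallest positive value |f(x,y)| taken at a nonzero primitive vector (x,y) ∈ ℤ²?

descent: ρ → (-5,4,5)  [lands on river]
river: ρ → (5,6,-4)
river: ρ → (-4,10,1)
river: ρ → (1,10,-4)
river: ρ → (-4,6,5)
river: ρ → (5,4,-5)
river: ρ → (-5,6,4)
river: ρ → (4,10,-1)
river: ρ → (-1,10,4)
river: ρ → (4,6,-5)
closes: descent 1, river 10
min |a| on river = 1

1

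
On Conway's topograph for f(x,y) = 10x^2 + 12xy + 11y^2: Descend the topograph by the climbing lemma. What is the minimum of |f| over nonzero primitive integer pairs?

translate: b→-8 (≡12 mod 20), so (10,12,11)→(10,-8,9)
flip: (10,-8,9)→(9,8,10)
reduced (well bottom): (9,8,10) with a≤c, −a<b≤a
well minimum = a = 9

9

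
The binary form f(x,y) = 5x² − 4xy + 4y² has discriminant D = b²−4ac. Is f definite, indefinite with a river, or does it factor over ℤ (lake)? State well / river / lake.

D = b²−4ac = (-4)² − 4·5·4 = -64
D < 0 ⇒ definite ⇒ every region one sign ⇒ single well

well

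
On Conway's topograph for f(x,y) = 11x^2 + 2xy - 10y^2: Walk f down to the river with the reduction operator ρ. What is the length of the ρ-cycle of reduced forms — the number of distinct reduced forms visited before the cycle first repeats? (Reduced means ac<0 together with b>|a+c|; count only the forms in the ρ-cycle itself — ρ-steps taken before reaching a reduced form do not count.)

D = 444, ⌊√D⌋ = 21
river: ρ → (-10,18,3)
river: ρ → (3,18,-10)
river: ρ → (-10,2,11)
river: ρ → (11,20,-1)
river: ρ → (-1,20,11)
river: ρ → (11,2,-10)
ρ-cycle length = 6 (tail of 0 descent steps not counted)

6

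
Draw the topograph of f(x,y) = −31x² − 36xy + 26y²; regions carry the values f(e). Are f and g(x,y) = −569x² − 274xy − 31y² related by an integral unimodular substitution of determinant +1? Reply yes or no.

D₁ = 4520, D₂ = 4520
river cycle of f (length 14): (26, 36, -31), (-31, 26, 31), (31, 36, -26), (-26, 16, 41), (41, 66, -1), (-1, 66, 41), (41, 16, -26), (-26, 36, 31), (31, 26, -31), (-31, 36, 26), … (4 more)
river cycle of g (length 14): (-31, 26, 31), (31, 36, -26), (-26, 16, 41), (41, 66, -1), (-1, 66, 41), (41, 16, -26), (-26, 36, 31), (31, 26, -31), (-31, 36, 26), (26, 16, -41), … (4 more)
cycles coincide ⇒ equivalent

yes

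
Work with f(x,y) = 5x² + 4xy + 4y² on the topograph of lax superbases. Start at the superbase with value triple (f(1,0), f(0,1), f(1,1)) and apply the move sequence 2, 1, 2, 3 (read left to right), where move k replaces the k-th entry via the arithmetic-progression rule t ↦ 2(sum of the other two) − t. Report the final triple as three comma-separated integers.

start (5,4,13) = (f(1,0),f(0,1),f(1,1))
replace slot 2: 2·(5+13) − 4 = 32 → (5,32,13)
replace slot 1: 2·(32+13) − 5 = 85 → (85,32,13)
replace slot 2: 2·(85+13) − 32 = 164 → (85,164,13)
replace slot 3: 2·(85+164) − 13 = 485 → (85,164,485)

85,164,485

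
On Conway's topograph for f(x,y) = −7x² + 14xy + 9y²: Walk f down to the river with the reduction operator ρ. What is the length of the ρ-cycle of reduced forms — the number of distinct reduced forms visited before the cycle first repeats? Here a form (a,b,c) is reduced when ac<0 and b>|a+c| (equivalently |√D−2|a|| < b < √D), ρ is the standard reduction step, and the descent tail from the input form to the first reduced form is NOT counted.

D = 448, ⌊√D⌋ = 21
river: ρ → (9,4,-12)
river: ρ → (-12,20,1)
river: ρ → (1,20,-12)
river: ρ → (-12,4,9)
river: ρ → (9,14,-7)
river: ρ → (-7,14,9)
ρ-cycle length = 6 (tail of 0 descent steps not counted)

6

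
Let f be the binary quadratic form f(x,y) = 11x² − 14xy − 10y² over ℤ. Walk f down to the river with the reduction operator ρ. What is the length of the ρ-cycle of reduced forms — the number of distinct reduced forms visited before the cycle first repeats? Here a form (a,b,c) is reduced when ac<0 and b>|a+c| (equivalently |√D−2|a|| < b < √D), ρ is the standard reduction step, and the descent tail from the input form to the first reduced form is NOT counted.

D = 636, ⌊√D⌋ = 25
descent: ρ → (-10,14,11)  [lands on river]
river: ρ → (11,8,-13)
river: ρ → (-13,18,6)
river: ρ → (6,18,-13)
river: ρ → (-13,8,11)
river: ρ → (11,14,-10)
river: ρ → (-10,6,15)
river: ρ → (15,24,-1)
river: ρ → (-1,24,15)
river: ρ → (15,6,-10)
ρ-cycle length = 10 (tail of 1 descent step not counted)

10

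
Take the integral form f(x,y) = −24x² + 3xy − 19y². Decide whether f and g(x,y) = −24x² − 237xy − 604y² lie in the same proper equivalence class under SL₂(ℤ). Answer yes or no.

D₁ = -1815, D₂ = -1815
f is negative-definite; reduce −f:
−f: flip: (24,-3,19)→(19,3,24)
−f: reduced (well bottom): (19,3,24) with a≤c, −a<b≤a
flip sign back: reduced form of f is (-19,-3,-24)
g is negative-definite; reduce −g:
−g: translate: b→-3 (≡237 mod 48), so (24,237,604)→(24,-3,19)
−g: flip: (24,-3,19)→(19,3,24)
−g: reduced (well bottom): (19,3,24) with a≤c, −a<b≤a
flip sign back: reduced form of g is (-19,-3,-24)
reduced forms (-19, -3, -24) vs (-19, -3, -24) ⇒ equivalent

yes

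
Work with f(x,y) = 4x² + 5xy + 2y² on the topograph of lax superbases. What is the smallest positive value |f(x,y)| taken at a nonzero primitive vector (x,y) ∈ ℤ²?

translate: b→-3 (≡5 mod 8), so (4,5,2)→(4,-3,1)
flip: (4,-3,1)→(1,3,4)
translate: b→1 (≡3 mod 2), so (1,3,4)→(1,1,2)
reduced (well bottom): (1,1,2) with a≤c, −a<b≤a
well minimum = a = 1

1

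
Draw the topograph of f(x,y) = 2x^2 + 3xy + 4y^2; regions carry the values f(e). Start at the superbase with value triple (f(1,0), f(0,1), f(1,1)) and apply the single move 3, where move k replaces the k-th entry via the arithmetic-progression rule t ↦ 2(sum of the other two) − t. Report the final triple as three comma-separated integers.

start (2,4,9) = (f(1,0),f(0,1),f(1,1))
replace slot 3: 2·(2+4) − 9 = 3 → (2,4,3)

2,4,3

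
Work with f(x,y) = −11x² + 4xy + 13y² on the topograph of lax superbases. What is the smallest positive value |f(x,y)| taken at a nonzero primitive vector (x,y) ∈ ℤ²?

river: ρ → (13,22,-2)
river: ρ → (-2,22,13)
river: ρ → (13,4,-11)
river: ρ → (-11,18,6)
river: ρ → (6,18,-11)
river: ρ → (-11,4,13)
closes: descent 0, river 6
min |a| on river = 2

2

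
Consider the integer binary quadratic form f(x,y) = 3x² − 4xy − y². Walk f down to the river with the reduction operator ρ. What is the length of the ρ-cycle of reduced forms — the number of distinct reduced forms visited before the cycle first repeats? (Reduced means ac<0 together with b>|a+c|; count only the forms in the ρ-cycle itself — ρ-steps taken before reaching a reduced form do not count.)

D = 28, ⌊√D⌋ = 5
descent: ρ → (-1,4,3)  [lands on river]
river: ρ → (3,2,-2)
river: ρ → (-2,2,3)
river: ρ → (3,4,-1)
ρ-cycle length = 4 (tail of 1 descent step not counted)

4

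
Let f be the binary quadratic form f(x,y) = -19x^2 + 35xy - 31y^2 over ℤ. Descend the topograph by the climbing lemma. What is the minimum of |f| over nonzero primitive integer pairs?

translate: b→3 (≡-35 mod 38), so (19,-35,31)→(19,3,15)
flip: (19,3,15)→(15,-3,19)
reduced (well bottom): (15,-3,19) with a≤c, −a<b≤a
well minimum |f| = |-15| = 15 (negative-definite)

15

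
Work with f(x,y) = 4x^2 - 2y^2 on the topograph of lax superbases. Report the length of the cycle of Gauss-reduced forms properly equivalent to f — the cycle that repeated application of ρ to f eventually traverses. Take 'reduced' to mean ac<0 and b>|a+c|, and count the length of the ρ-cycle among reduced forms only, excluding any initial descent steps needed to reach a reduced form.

D = 32, ⌊√D⌋ = 5
descent: ρ → (-2,4,2)  [lands on river]
river: ρ → (2,4,-2)
ρ-cycle length = 2 (tail of 1 descent step not counted)

2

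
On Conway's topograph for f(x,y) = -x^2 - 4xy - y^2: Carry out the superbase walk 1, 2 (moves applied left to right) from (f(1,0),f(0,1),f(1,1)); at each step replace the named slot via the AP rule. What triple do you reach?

start (-1,-1,-6) = (f(1,0),f(0,1),f(1,1))
replace slot 1: 2·((-1)+(-6)) − (-1) = -13 → (-13,-1,-6)
replace slot 2: 2·((-13)+(-6)) − (-1) = -37 → (-13,-37,-6)

-13,-37,-6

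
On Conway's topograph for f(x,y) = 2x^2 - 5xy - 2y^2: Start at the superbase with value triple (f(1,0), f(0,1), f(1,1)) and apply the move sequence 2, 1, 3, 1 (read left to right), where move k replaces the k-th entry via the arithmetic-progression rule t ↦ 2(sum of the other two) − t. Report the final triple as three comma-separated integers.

start (2,-2,-5) = (f(1,0),f(0,1),f(1,1))
replace slot 2: 2·(2+(-5)) − (-2) = -4 → (2,-4,-5)
replace slot 1: 2·((-4)+(-5)) − 2 = -20 → (-20,-4,-5)
replace slot 3: 2·((-20)+(-4)) − (-5) = -43 → (-20,-4,-43)
replace slot 1: 2·((-4)+(-43)) − (-20) = -74 → (-74,-4,-43)

-74,-4,-43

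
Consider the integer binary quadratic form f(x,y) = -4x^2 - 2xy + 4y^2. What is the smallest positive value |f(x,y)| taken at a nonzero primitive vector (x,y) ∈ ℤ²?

descent: ρ → (4,2,-4)  [lands on river]
river: ρ → (-4,6,2)
river: ρ → (2,6,-4)
river: ρ → (-4,2,4)
river: ρ → (4,6,-2)
river: ρ → (-2,6,4)
closes: descent 1, river 6
min |a| on river = 2

2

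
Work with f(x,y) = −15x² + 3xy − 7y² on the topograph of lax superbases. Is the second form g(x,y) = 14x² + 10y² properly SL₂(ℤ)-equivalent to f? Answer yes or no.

D₁ = -411, D₂ = -560
discriminants differ ⇒ not SL₂(ℤ)-equivalent

no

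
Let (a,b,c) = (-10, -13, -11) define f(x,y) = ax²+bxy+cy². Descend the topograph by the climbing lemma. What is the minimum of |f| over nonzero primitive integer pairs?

translate: b→-7 (≡13 mod 20), so (10,13,11)→(10,-7,8)
flip: (10,-7,8)→(8,7,10)
reduced (well bottom): (8,7,10) with a≤c, −a<b≤a
well minimum |f| = |-8| = 8 (negative-definite)

8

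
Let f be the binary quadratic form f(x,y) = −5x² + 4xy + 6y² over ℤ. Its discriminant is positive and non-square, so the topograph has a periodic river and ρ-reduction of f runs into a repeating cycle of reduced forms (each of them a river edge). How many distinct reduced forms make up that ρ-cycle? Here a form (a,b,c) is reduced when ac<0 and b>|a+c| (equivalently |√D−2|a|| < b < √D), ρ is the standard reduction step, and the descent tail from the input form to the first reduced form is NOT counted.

D = 136, ⌊√D⌋ = 11
river: ρ → (6,8,-3)
river: ρ → (-3,10,3)
river: ρ → (3,8,-6)
river: ρ → (-6,4,5)
river: ρ → (5,6,-5)
river: ρ → (-5,4,6)
ρ-cycle length = 6 (tail of 0 descent steps not counted)

6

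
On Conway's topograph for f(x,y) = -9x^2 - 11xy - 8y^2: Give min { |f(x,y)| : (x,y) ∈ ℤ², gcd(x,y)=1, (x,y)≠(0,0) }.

translate: b→-7 (≡11 mod 18), so (9,11,8)→(9,-7,6)
flip: (9,-7,6)→(6,7,9)
translate: b→-5 (≡7 mod 12), so (6,7,9)→(6,-5,8)
reduced (well bottom): (6,-5,8) with a≤c, −a<b≤a
well minimum |f| = |-6| = 6 (negative-definite)

6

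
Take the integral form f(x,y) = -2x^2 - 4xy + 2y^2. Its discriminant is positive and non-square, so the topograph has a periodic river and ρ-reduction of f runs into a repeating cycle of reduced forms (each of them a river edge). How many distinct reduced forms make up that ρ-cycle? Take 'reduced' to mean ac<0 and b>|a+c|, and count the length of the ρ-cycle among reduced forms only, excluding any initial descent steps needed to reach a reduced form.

D = 32, ⌊√D⌋ = 5
descent: ρ → (2,4,-2)  [lands on river]
river: ρ → (-2,4,2)
ρ-cycle length = 2 (tail of 1 descent step not counted)

2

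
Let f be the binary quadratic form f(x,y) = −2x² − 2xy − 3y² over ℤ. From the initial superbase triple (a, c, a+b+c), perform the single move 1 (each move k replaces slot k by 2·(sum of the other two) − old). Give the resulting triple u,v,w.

start (-2,-3,-7) = (f(1,0),f(0,1),f(1,1))
replace slot 1: 2·((-3)+(-7)) − (-2) = -18 → (-18,-3,-7)

-18,-3,-7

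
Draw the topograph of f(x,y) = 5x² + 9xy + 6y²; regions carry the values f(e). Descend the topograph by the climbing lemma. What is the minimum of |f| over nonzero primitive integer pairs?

translate: b→-1 (≡9 mod 10), so (5,9,6)→(5,-1,2)
flip: (5,-1,2)→(2,1,5)
reduced (well bottom): (2,1,5) with a≤c, −a<b≤a
well minimum = a = 2

2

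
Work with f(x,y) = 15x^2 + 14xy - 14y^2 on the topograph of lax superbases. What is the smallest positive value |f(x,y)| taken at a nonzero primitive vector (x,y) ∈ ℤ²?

river: ρ → (-14,14,15)
river: ρ → (15,16,-13)
river: ρ → (-13,10,18)
river: ρ → (18,26,-5)
river: ρ → (-5,24,23)
river: ρ → (23,22,-6)
river: ρ → (-6,26,15)
river: ρ → (15,4,-17)
river: ρ → (-17,30,2)
river: ρ → (2,30,-17)
river: ρ → (-17,4,15)
river: ρ → (15,26,-6)
river: ρ → (-6,22,23)
river: ρ → (23,24,-5)
river: ρ → (-5,26,18)
river: ρ → (18,10,-13)
river: ρ → (-13,16,15)
river: ρ → (15,14,-14)
closes: descent 0, river 18
min |a| on river = 2

2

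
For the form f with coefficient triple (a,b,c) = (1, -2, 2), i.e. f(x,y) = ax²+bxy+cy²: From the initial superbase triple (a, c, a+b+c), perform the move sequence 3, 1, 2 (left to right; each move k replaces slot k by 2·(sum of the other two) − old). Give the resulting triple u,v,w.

start (1,2,1) = (f(1,0),f(0,1),f(1,1))
replace slot 3: 2·(1+2) − 1 = 5 → (1,2,5)
replace slot 1: 2·(2+5) − 1 = 13 → (13,2,5)
replace slot 2: 2·(13+5) − 2 = 34 → (13,34,5)

13,34,5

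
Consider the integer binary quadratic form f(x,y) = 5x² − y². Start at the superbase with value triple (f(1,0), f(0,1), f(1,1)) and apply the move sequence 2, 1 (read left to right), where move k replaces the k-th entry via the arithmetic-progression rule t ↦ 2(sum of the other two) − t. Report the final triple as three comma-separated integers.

start (5,-1,4) = (f(1,0),f(0,1),f(1,1))
replace slot 2: 2·(5+4) − (-1) = 19 → (5,19,4)
replace slot 1: 2·(19+4) − 5 = 41 → (41,19,4)

41,19,4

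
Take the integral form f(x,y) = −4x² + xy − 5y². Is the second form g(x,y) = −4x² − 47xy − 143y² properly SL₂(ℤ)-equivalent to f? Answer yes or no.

D₁ = -79, D₂ = -79
f is negative-definite; reduce −f:
−f: reduced (well bottom): (4,-1,5) with a≤c, −a<b≤a
flip sign back: reduced form of f is (-4,1,-5)
g is negative-definite; reduce −g:
−g: translate: b→-1 (≡47 mod 8), so (4,47,143)→(4,-1,5)
−g: reduced (well bottom): (4,-1,5) with a≤c, −a<b≤a
flip sign back: reduced form of g is (-4,1,-5)
reduced forms (-4, 1, -5) vs (-4, 1, -5) ⇒ equivalent

yes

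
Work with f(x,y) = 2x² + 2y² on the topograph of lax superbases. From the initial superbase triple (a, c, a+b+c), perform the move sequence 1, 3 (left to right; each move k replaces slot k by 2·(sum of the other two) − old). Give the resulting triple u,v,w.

start (2,2,4) = (f(1,0),f(0,1),f(1,1))
replace slot 1: 2·(2+4) − 2 = 10 → (10,2,4)
replace slot 3: 2·(10+2) − 4 = 20 → (10,2,20)

10,2,20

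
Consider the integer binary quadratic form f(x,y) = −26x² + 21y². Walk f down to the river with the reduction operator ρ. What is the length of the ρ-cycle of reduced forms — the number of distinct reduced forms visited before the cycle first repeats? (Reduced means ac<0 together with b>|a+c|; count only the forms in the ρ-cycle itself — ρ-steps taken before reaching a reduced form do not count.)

D = 2184, ⌊√D⌋ = 46
descent: ρ → (21,42,-5)  [lands on river]
river: ρ → (-5,38,37)
river: ρ → (37,36,-6)
river: ρ → (-6,36,37)
river: ρ → (37,38,-5)
river: ρ → (-5,42,21)
ρ-cycle length = 6 (tail of 1 descent step not counted)

6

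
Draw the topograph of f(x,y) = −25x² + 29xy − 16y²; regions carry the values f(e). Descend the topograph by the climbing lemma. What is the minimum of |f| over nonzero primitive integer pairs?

translate: b→21 (≡-29 mod 50), so (25,-29,16)→(25,21,12)
flip: (25,21,12)→(12,-21,25)
translate: b→3 (≡-21 mod 24), so (12,-21,25)→(12,3,16)
reduced (well bottom): (12,3,16) with a≤c, −a<b≤a
well minimum |f| = |-12| = 12 (negative-definite)

12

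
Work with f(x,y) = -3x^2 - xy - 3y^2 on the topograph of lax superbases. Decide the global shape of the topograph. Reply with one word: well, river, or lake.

D = b²−4ac = (-1)² − 4·(-3)·(-3) = -35
D < 0 ⇒ definite ⇒ every region one sign ⇒ single well

well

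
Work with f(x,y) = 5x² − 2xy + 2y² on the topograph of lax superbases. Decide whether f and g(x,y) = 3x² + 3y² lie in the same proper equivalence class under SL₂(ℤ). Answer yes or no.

D₁ = -36, D₂ = -36
f: flip: (5,-2,2)→(2,2,5)
f: reduced (well bottom): (2,2,5) with a≤c, −a<b≤a
g: reduced (well bottom): (3,0,3) with a≤c, −a<b≤a
reduced forms (2, 2, 5) vs (3, 0, 3) ⇒ inequivalent

no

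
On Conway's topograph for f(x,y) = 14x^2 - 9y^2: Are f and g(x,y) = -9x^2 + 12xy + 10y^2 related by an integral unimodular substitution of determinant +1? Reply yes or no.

D₁ = 504, D₂ = 504
river cycle of f (length 4): (-9, 18, 5), (5, 22, -1), (-1, 22, 5), (5, 18, -9)
river cycle of g (length 10): (10, 8, -11), (-11, 14, 7), (7, 14, -11), (-11, 8, 10), (10, 12, -9), (-9, 6, 13), (13, 20, -2), (-2, 20, 13), (13, 6, -9), (-9, 12, 10)
cycles differ ⇒ inequivalent

no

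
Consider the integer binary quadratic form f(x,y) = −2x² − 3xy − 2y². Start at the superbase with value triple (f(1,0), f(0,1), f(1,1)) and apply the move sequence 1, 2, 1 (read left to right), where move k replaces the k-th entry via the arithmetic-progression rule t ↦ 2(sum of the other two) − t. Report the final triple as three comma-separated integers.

start (-2,-2,-7) = (f(1,0),f(0,1),f(1,1))
replace slot 1: 2·((-2)+(-7)) − (-2) = -16 → (-16,-2,-7)
replace slot 2: 2·((-16)+(-7)) − (-2) = -44 → (-16,-44,-7)
replace slot 1: 2·((-44)+(-7)) − (-16) = -86 → (-86,-44,-7)

-86,-44,-7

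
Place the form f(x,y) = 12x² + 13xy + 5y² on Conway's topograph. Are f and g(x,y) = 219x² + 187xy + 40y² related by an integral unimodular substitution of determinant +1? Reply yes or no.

D₁ = -71, D₂ = -71
f: translate: b→-11 (≡13 mod 24), so (12,13,5)→(12,-11,4)
f: flip: (12,-11,4)→(4,11,12)
f: translate: b→3 (≡11 mod 8), so (4,11,12)→(4,3,5)
f: reduced (well bottom): (4,3,5) with a≤c, −a<b≤a
g: flip: (219,187,40)→(40,-187,219)
g: translate: b→-27 (≡-187 mod 80), so (40,-187,219)→(40,-27,5)
g: flip: (40,-27,5)→(5,27,40)
g: translate: b→-3 (≡27 mod 10), so (5,27,40)→(5,-3,4)
g: flip: (5,-3,4)→(4,3,5)
g: reduced (well bottom): (4,3,5) with a≤c, −a<b≤a
reduced forms (4, 3, 5) vs (4, 3, 5) ⇒ equivalent

yes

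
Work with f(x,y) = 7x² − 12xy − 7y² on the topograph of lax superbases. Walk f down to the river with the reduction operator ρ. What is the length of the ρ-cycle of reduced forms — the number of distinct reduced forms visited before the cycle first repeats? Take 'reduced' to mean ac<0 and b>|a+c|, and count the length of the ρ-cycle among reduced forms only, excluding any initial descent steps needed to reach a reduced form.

D = 340, ⌊√D⌋ = 18
descent: ρ → (-7,12,7)  [lands on river]
river: ρ → (7,16,-3)
river: ρ → (-3,14,12)
river: ρ → (12,10,-5)
river: ρ → (-5,10,12)
river: ρ → (12,14,-3)
river: ρ → (-3,16,7)
river: ρ → (7,12,-7)
river: ρ → (-7,16,3)
river: ρ → (3,14,-12)
river: ρ → (-12,10,5)
river: ρ → (5,10,-12)
river: ρ → (-12,14,3)
river: ρ → (3,16,-7)
ρ-cycle length = 14 (tail of 1 descent step not counted)

14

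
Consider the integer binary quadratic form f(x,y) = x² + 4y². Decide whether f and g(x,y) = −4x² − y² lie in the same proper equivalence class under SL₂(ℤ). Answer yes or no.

D₁ = -16, D₂ = -16
f: reduced (well bottom): (1,0,4) with a≤c, −a<b≤a
g is negative-definite; reduce −g:
−g: flip: (4,0,1)→(1,0,4)
−g: reduced (well bottom): (1,0,4) with a≤c, −a<b≤a
flip sign back: reduced form of g is (-1,0,-4)
reduced forms (1, 0, 4) vs (-1, 0, -4) ⇒ inequivalent

no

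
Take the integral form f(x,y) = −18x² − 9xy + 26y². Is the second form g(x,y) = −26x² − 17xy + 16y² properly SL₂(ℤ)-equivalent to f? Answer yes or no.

D₁ = 1953, D₂ = 1953
river cycle of f (length 16): (26, 9, -18), (-18, 27, 17), (17, 41, -4), (-4, 39, 27), (27, 15, -16), (-16, 17, 26), (26, 35, -7), (-7, 35, 26), (26, 17, -16), (-16, 15, 27), … (6 more)
river cycle of g (length 16): (16, 17, -26), (-26, 35, 7), (7, 35, -26), (-26, 17, 16), (16, 15, -27), (-27, 39, 4), (4, 41, -17), (-17, 27, 18), (18, 9, -26), (-26, 43, 1), … (6 more)
cycles differ ⇒ inequivalent

no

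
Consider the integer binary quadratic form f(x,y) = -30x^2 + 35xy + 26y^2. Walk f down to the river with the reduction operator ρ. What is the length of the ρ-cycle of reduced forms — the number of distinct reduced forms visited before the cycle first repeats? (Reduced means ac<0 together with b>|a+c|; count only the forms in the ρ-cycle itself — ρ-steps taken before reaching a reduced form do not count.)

D = 4345, ⌊√D⌋ = 65
river: ρ → (26,17,-39)
river: ρ → (-39,61,4)
river: ρ → (4,59,-54)
river: ρ → (-54,49,9)
river: ρ → (9,59,-24)
river: ρ → (-24,37,31)
river: ρ → (31,25,-30)
river: ρ → (-30,35,26)
ρ-cycle length = 8 (tail of 0 descent steps not counted)

8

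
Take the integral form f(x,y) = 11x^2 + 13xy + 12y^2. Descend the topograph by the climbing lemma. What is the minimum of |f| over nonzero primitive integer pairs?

translate: b→-9 (≡13 mod 22), so (11,13,12)→(11,-9,10)
flip: (11,-9,10)→(10,9,11)
reduced (well bottom): (10,9,11) with a≤c, −a<b≤a
well minimum = a = 10

10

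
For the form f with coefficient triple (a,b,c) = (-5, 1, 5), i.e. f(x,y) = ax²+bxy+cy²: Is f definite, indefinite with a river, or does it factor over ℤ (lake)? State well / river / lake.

D = b²−4ac = 1² − 4·(-5)·5 = 101
D > 0 non-square ⇒ indefinite ⇒ periodic river

river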